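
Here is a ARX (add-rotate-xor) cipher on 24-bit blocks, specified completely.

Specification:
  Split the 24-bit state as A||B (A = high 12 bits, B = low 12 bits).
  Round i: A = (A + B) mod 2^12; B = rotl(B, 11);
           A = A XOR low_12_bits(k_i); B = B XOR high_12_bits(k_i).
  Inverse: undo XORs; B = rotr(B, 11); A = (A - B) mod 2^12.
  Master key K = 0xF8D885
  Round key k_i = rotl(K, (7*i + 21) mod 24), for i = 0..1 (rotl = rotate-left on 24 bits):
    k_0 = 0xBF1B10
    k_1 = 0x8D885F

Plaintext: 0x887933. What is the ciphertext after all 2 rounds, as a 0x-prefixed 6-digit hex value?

s_0 = plaintext = 0x887933
s_1 = Round(s_0, k_0) = 0xAAA768
s_2 = Round(s_1, k_1) = 0xA4DB6C

0xA4DB6C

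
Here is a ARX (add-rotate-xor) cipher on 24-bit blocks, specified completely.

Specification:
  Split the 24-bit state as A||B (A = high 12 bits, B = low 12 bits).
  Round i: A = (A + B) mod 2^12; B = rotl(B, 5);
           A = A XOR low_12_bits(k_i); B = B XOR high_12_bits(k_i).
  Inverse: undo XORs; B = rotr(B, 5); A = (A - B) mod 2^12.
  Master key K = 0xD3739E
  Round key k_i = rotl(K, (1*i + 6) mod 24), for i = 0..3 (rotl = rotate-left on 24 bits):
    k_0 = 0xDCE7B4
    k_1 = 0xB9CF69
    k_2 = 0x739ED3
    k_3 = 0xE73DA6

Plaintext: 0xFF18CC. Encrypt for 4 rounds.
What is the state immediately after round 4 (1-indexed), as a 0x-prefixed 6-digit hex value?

0x1F9940

s_0 = plaintext = 0xFF18CC
s_1 = Round(s_0, k_0) = 0xF0945F
s_2 = Round(s_1, k_1) = 0xC01074
s_3 = Round(s_2, k_2) = 0x2A69B9
s_4 = Round(s_3, k_3) = 0x1F9940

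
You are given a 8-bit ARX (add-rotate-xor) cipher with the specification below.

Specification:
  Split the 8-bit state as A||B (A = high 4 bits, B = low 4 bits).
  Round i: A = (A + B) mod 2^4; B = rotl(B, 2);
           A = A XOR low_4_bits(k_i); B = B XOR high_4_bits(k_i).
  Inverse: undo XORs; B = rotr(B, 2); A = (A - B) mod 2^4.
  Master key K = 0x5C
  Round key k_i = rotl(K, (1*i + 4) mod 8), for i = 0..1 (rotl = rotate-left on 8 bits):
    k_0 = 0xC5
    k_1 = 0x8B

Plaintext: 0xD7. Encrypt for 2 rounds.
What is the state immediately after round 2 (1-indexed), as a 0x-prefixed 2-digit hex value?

0x9C

s_0 = plaintext = 0xD7
s_1 = Round(s_0, k_0) = 0x11
s_2 = Round(s_1, k_1) = 0x9C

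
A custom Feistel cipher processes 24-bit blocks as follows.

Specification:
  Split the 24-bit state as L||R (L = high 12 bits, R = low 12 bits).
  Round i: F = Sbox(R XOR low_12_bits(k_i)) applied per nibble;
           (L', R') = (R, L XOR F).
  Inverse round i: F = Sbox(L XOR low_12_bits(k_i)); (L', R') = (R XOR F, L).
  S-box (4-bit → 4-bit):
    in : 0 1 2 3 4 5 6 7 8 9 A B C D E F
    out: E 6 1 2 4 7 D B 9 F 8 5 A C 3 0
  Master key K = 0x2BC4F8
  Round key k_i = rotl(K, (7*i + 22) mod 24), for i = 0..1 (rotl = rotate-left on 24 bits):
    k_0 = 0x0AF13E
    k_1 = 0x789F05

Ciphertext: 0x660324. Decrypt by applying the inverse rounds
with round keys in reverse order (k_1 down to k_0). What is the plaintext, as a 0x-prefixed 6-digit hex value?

s_0 = ciphertext = 0x660324
s_1 = InvRound(s_0, k_1) = 0xCF3660
s_2 = InvRound(s_1, k_0) = 0xACCCF3

0xACCCF3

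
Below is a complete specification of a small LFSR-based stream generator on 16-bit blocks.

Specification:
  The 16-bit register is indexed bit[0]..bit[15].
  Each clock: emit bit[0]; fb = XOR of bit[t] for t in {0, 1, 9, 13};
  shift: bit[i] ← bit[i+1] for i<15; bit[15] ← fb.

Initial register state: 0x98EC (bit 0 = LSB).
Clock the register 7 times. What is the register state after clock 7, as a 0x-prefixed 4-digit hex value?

reg_0 = 0x98EC
clock 1: out=0, reg = 0x4C76
clock 2: out=0, reg = 0xA63B
clock 3: out=1, reg = 0x531D
clock 4: out=1, reg = 0x298E
clock 5: out=0, reg = 0x14C7
clock 6: out=1, reg = 0x0A63
clock 7: out=1, reg = 0x8531

0x8531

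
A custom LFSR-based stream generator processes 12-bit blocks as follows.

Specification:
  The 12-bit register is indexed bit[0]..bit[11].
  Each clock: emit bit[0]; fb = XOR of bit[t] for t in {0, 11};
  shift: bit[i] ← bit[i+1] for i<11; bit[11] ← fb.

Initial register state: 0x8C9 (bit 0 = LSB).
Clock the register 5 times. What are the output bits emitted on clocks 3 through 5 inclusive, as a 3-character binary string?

010

reg_0 = 0x8C9
clock 1: out=1, reg = 0x464
clock 2: out=0, reg = 0x232
clock 3: out=0, reg = 0x119
clock 4: out=1, reg = 0x88C
clock 5: out=0, reg = 0xC46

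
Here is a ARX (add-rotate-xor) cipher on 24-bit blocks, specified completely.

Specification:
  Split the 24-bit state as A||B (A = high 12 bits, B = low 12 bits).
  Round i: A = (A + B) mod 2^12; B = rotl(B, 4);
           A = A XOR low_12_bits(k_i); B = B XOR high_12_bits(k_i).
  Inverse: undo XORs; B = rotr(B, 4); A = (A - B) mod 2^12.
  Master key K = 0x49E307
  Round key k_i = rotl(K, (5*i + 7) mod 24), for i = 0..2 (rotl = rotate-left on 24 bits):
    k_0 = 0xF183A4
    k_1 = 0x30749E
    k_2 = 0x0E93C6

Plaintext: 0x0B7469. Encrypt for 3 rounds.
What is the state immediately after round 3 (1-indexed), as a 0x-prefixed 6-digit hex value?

0x39AC02

s_0 = plaintext = 0x0B7469
s_1 = Round(s_0, k_0) = 0x68498C
s_2 = Round(s_1, k_1) = 0x48EBCE
s_3 = Round(s_2, k_2) = 0x39AC02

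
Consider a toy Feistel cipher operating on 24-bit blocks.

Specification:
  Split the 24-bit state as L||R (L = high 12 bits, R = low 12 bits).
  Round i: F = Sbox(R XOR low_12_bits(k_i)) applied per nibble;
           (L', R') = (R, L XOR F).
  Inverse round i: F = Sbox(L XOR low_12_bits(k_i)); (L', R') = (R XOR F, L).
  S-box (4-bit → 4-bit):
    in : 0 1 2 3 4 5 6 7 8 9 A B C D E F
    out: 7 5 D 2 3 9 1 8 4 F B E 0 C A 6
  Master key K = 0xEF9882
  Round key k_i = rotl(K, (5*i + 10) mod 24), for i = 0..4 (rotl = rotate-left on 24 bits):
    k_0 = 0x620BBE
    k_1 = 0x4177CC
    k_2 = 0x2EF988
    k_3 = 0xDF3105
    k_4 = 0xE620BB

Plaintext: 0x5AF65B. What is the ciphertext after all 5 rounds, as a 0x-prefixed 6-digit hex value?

0x958F60

s_0 = plaintext = 0x5AF65B
s_1 = Round(s_0, k_0) = 0x65B906
s_2 = Round(s_1, k_1) = 0x906C50
s_3 = Round(s_2, k_2) = 0xC500C2
s_4 = Round(s_3, k_3) = 0x0C2958
s_5 = Round(s_4, k_4) = 0x958F60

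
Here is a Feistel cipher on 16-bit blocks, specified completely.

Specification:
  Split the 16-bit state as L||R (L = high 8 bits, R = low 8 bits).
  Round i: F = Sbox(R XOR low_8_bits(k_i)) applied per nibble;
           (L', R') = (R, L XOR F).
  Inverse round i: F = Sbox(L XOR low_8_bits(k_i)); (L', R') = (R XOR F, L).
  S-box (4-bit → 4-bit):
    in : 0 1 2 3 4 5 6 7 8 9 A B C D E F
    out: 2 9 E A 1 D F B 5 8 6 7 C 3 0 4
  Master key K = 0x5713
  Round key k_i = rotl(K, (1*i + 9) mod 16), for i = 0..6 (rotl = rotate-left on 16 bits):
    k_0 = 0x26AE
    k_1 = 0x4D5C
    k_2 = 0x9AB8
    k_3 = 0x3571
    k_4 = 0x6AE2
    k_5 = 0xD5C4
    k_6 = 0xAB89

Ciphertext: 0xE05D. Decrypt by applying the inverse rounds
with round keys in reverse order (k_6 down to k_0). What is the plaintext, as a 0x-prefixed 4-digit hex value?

s_0 = ciphertext = 0xE05D
s_1 = InvRound(s_0, k_6) = 0xA5E0
s_2 = InvRound(s_1, k_5) = 0x19A5
s_3 = InvRound(s_2, k_4) = 0xE219
s_4 = InvRound(s_3, k_3) = 0x93E2
s_5 = InvRound(s_4, k_2) = 0x0593
s_6 = InvRound(s_5, k_1) = 0x4B05
s_7 = InvRound(s_6, k_0) = 0x084B

0x084B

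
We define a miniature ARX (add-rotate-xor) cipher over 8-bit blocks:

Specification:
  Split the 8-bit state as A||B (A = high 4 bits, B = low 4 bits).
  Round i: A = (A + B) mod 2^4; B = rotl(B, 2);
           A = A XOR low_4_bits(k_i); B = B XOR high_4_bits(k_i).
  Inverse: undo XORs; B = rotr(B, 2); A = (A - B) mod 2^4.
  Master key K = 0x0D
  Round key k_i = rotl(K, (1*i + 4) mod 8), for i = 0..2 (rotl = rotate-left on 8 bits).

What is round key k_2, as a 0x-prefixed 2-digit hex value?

K = 0x0D
k_0 = rotl(K, (1*0+4) mod 8) = rotl(K, 4) = 0xD0
k_1 = rotl(K, (1*1+4) mod 8) = rotl(K, 5) = 0xA1
k_2 = rotl(K, (1*2+4) mod 8) = rotl(K, 6) = 0x43

0x43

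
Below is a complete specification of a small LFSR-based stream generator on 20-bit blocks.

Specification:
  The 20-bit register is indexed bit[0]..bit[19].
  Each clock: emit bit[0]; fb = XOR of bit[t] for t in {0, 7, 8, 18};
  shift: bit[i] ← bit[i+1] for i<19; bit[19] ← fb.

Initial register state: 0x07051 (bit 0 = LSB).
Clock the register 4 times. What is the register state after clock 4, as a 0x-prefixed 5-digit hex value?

reg_0 = 0x07051
clock 1: out=1, reg = 0x83828
clock 2: out=0, reg = 0x41C14
clock 3: out=0, reg = 0xA0E0A
clock 4: out=0, reg = 0x50705

0x50705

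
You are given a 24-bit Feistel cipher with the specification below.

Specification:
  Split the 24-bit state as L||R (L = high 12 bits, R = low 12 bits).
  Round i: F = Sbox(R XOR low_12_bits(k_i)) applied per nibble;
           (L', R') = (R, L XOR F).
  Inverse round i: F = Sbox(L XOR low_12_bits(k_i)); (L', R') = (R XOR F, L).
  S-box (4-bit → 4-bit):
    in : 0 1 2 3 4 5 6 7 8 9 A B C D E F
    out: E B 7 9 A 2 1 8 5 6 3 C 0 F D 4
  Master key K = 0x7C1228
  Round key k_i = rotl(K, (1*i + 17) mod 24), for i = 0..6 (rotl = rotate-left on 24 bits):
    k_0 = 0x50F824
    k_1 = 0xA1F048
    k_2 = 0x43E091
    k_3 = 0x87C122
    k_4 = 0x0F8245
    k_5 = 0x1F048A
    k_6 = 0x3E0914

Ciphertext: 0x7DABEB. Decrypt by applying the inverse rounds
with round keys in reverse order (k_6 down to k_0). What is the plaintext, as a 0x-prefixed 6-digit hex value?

0xD42EB1

s_0 = ciphertext = 0x7DABEB
s_1 = InvRound(s_0, k_6) = 0x6E67DA
s_2 = InvRound(s_1, k_5) = 0x0CA6E6
s_3 = InvRound(s_2, k_4) = 0x1B20CA
s_4 = InvRound(s_3, k_3) = 0xEA41B2
s_5 = InvRound(s_4, k_2) = 0xC20EA4
s_6 = InvRound(s_5, k_1) = 0xEB1C20
s_7 = InvRound(s_6, k_0) = 0xD42EB1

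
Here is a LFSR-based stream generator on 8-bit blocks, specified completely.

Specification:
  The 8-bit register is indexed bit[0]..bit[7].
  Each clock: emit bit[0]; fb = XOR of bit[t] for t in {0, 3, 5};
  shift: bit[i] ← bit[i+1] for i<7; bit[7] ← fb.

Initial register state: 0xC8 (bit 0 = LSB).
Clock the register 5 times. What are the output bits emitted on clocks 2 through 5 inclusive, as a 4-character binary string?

reg_0 = 0xC8
clock 1: out=0, reg = 0xE4
clock 2: out=0, reg = 0xF2
clock 3: out=0, reg = 0xF9
clock 4: out=1, reg = 0xFC
clock 5: out=0, reg = 0x7E

0010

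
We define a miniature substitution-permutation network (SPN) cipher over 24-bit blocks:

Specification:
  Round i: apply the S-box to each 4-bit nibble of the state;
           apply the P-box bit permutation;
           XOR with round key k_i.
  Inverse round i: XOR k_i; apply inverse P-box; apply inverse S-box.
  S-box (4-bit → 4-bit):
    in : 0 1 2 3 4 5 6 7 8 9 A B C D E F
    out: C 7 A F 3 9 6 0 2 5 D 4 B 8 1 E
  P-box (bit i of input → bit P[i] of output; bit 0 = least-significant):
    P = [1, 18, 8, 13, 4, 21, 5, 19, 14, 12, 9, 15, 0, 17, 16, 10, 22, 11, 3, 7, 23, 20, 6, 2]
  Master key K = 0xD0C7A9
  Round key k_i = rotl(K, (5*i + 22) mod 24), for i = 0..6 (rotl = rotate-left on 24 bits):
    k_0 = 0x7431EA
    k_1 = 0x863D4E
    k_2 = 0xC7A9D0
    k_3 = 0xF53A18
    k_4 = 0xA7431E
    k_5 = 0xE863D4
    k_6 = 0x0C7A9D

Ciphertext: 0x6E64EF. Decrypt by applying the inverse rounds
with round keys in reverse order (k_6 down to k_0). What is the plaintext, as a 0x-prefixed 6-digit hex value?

0x784257

s_0 = ciphertext = 0x6E64EF
s_1 = InvRound(s_0, k_6) = 0xB4261E
s_2 = InvRound(s_1, k_5) = 0x6ADED1
s_3 = InvRound(s_2, k_4) = 0xA3A2D1
s_4 = InvRound(s_3, k_3) = 0x634278
s_5 = InvRound(s_4, k_2) = 0xEF7A6F
s_6 = InvRound(s_5, k_1) = 0x7EA9FB
s_7 = InvRound(s_6, k_0) = 0x784257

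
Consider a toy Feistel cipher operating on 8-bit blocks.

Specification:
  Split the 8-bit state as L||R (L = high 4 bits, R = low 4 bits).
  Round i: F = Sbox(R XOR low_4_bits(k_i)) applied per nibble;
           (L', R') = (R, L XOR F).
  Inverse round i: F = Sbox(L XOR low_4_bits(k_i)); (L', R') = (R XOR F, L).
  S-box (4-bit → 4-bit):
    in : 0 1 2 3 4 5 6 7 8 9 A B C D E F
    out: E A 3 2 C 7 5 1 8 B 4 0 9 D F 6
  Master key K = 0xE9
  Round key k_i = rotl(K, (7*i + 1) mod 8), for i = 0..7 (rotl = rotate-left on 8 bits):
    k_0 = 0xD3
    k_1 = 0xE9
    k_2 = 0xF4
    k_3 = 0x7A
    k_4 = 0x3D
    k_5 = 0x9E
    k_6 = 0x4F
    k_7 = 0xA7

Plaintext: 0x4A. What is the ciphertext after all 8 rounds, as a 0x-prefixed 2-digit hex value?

0xB4

s_0 = plaintext = 0x4A
s_1 = Round(s_0, k_0) = 0xAF
s_2 = Round(s_1, k_1) = 0xFF
s_3 = Round(s_2, k_2) = 0xFF
s_4 = Round(s_3, k_3) = 0xF8
s_5 = Round(s_4, k_4) = 0x88
s_6 = Round(s_5, k_5) = 0x8D
s_7 = Round(s_6, k_6) = 0xDB
s_8 = Round(s_7, k_7) = 0xB4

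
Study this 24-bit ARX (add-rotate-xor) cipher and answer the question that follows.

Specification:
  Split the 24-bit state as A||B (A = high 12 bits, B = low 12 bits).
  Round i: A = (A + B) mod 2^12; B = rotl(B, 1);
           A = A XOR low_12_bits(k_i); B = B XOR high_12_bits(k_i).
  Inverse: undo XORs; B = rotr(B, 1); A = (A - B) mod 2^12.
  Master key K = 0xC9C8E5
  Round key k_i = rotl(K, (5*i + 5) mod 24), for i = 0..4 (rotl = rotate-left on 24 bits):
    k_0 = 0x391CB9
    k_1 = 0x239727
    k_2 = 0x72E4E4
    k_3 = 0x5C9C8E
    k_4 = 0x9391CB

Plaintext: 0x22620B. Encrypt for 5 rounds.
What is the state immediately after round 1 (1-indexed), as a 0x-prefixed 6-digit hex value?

s_0 = plaintext = 0x22620B
s_1 = Round(s_0, k_0) = 0x888787
s_2 = Round(s_1, k_1) = 0x728D37
s_3 = Round(s_2, k_2) = 0x0BBD41
s_4 = Round(s_3, k_3) = 0x172F4A
s_5 = Round(s_4, k_4) = 0x1777AC

0x888787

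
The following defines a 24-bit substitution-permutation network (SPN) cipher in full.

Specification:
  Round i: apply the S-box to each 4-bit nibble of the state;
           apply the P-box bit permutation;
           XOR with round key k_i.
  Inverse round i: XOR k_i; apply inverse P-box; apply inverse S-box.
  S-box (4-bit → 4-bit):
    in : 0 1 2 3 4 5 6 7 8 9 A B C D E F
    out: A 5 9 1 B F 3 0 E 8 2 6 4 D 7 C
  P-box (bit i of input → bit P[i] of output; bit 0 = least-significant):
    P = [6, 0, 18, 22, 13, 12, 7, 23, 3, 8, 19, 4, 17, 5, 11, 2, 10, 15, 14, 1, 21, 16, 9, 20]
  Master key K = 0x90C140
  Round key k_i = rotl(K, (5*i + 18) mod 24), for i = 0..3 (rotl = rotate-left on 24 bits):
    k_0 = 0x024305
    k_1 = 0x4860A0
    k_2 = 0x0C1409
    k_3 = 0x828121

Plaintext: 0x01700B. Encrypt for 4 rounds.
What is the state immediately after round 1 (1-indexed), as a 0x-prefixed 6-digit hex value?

s_0 = plaintext = 0x01700B
s_1 = Round(s_0, k_0) = 0x971614
s_2 = Round(s_1, k_1) = 0x1A4969
s_3 = Round(s_2, k_2) = 0x6EA63D
s_4 = Round(s_3, k_3) = 0xE76449

0x971614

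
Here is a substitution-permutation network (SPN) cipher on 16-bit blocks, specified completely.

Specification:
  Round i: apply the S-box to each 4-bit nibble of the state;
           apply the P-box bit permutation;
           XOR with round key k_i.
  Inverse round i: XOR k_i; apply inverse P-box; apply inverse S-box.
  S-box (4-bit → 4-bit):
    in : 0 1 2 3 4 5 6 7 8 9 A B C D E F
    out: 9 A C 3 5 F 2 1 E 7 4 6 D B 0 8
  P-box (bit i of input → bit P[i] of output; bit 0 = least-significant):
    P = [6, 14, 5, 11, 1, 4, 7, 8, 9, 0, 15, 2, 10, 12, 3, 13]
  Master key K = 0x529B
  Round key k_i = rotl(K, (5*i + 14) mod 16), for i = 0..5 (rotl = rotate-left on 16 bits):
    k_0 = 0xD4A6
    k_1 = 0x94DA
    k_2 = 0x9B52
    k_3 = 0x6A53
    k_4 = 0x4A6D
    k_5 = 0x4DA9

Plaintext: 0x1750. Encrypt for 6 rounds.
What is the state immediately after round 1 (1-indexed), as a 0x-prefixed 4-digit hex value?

0xEF74

s_0 = plaintext = 0x1750
s_1 = Round(s_0, k_0) = 0xEF74
s_2 = Round(s_1, k_1) = 0x94BC
s_3 = Round(s_2, k_2) = 0x05AA
s_4 = Round(s_3, k_3) = 0xCCF6
s_5 = Round(s_4, k_4) = 0xAD61
s_6 = Round(s_5, k_5) = 0x07B4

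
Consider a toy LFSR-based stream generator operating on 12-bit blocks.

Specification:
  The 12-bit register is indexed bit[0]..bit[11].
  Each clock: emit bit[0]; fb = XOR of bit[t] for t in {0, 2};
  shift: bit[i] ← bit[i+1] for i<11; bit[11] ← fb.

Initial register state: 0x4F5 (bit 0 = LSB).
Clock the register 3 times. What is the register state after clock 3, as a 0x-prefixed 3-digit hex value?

0x09E

reg_0 = 0x4F5
clock 1: out=1, reg = 0x27A
clock 2: out=0, reg = 0x13D
clock 3: out=1, reg = 0x09E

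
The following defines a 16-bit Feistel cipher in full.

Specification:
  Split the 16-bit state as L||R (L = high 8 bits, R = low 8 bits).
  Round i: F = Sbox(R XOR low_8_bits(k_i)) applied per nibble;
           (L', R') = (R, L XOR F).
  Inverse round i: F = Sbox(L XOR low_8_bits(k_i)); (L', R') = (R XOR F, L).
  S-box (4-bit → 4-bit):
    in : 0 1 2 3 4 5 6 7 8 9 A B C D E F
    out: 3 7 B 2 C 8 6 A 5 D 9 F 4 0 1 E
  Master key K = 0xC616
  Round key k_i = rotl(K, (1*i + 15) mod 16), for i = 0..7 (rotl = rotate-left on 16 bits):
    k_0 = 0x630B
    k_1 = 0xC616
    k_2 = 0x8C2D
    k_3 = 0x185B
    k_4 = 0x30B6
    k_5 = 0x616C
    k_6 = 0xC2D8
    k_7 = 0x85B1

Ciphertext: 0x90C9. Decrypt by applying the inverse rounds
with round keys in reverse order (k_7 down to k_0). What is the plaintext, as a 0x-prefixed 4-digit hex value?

0x23E6

s_0 = ciphertext = 0x90C9
s_1 = InvRound(s_0, k_7) = 0x7E90
s_2 = InvRound(s_1, k_6) = 0x067E
s_3 = InvRound(s_2, k_5) = 0x1706
s_4 = InvRound(s_3, k_4) = 0x9117
s_5 = InvRound(s_4, k_3) = 0x5E91
s_6 = InvRound(s_5, k_2) = 0x335E
s_7 = InvRound(s_6, k_1) = 0xE633
s_8 = InvRound(s_7, k_0) = 0x23E6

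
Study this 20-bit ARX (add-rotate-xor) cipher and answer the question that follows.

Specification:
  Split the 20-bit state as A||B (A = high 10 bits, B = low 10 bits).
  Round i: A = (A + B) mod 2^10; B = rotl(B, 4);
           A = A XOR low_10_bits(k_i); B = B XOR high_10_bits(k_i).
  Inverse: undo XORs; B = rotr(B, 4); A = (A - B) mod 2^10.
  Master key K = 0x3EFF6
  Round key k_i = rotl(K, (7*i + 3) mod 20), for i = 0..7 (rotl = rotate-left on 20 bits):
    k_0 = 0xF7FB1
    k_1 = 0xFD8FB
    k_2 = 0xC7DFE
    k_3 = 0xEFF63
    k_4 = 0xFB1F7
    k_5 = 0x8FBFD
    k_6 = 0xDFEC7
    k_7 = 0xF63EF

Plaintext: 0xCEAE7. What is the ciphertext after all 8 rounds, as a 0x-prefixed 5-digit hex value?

s_0 = plaintext = 0xCEAE7
s_1 = Round(s_0, k_0) = 0x641A4
s_2 = Round(s_1, k_1) = 0xF3DB0
s_3 = Round(s_2, k_2) = 0x20419
s_4 = Round(s_3, k_3) = 0xFE62F
s_5 = Round(s_4, k_4) = 0xF7D14
s_6 = Round(s_5, k_5) = 0xC3B7A
s_7 = Round(s_6, k_6) = 0x13CD2
s_8 = Round(s_7, k_7) = 0xB3AFB

0xB3AFB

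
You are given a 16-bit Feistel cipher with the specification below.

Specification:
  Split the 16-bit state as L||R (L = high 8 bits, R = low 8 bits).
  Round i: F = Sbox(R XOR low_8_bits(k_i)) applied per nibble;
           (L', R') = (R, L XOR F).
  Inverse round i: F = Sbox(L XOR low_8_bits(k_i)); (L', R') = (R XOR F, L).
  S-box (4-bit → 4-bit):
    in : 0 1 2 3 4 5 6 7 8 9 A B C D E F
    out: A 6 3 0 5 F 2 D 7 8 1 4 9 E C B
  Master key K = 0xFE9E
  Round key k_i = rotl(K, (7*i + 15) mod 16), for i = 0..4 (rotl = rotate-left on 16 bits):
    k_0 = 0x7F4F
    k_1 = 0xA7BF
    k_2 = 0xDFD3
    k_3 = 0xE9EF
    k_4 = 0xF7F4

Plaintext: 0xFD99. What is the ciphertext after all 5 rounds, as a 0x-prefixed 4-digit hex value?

0x2207

s_0 = plaintext = 0xFD99
s_1 = Round(s_0, k_0) = 0x991F
s_2 = Round(s_1, k_1) = 0x1F83
s_3 = Round(s_2, k_2) = 0x83E5
s_4 = Round(s_3, k_3) = 0xE522
s_5 = Round(s_4, k_4) = 0x2207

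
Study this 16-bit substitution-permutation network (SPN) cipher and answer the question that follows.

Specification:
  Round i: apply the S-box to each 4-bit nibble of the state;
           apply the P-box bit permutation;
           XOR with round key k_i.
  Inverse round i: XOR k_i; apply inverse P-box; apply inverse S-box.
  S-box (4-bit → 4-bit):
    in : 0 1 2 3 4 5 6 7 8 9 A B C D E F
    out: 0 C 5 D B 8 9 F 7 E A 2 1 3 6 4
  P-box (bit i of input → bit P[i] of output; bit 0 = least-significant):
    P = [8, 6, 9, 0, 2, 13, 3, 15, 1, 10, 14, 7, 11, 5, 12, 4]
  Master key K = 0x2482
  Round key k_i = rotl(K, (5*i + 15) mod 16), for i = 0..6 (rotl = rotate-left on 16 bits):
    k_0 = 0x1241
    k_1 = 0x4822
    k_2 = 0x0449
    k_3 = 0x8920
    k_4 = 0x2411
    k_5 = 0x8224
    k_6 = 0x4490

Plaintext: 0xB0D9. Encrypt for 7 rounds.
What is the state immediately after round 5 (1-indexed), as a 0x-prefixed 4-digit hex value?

0x43FC

s_0 = plaintext = 0xB0D9
s_1 = Round(s_0, k_0) = 0x3024
s_2 = Round(s_1, k_1) = 0x517F
s_3 = Round(s_2, k_2) = 0xE6D5
s_4 = Round(s_3, k_3) = 0xB987
s_5 = Round(s_4, k_4) = 0x43FC
s_6 = Round(s_5, k_5) = 0xCB9E
s_7 = Round(s_6, k_6) = 0xEAD8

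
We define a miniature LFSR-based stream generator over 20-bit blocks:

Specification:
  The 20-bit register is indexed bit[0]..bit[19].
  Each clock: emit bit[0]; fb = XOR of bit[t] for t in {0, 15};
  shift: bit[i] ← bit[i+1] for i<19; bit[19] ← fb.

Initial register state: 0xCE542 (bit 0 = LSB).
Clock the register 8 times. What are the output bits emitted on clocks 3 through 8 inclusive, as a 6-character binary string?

000010

reg_0 = 0xCE542
clock 1: out=0, reg = 0xE72A1
clock 2: out=1, reg = 0xF3950
clock 3: out=0, reg = 0x79CA8
clock 4: out=0, reg = 0xBCE54
clock 5: out=0, reg = 0xDE72A
clock 6: out=0, reg = 0xEF395
clock 7: out=1, reg = 0x779CA
clock 8: out=0, reg = 0x3BCE5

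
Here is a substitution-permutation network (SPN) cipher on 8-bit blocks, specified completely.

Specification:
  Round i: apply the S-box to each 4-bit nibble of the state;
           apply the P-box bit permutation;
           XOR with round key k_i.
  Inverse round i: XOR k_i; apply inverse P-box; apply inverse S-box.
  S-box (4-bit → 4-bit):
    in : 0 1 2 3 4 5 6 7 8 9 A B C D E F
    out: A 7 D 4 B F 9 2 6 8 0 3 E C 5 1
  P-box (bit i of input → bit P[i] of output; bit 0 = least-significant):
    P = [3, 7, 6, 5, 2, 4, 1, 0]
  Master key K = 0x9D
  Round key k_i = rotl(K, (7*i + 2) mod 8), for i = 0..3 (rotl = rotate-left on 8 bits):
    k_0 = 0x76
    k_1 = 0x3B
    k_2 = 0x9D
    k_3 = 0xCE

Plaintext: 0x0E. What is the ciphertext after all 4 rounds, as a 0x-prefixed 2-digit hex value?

s_0 = plaintext = 0x0E
s_1 = Round(s_0, k_0) = 0x2F
s_2 = Round(s_1, k_1) = 0x34
s_3 = Round(s_2, k_2) = 0x37
s_4 = Round(s_3, k_3) = 0x4C

0x4C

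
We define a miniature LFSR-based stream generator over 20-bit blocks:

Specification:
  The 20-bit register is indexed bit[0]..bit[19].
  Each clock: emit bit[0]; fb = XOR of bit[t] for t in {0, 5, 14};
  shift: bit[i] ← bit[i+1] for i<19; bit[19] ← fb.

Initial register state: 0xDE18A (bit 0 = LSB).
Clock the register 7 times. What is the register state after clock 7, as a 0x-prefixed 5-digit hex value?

reg_0 = 0xDE18A
clock 1: out=0, reg = 0xEF0C5
clock 2: out=1, reg = 0x77862
clock 3: out=0, reg = 0x3BC31
clock 4: out=1, reg = 0x1DE18
clock 5: out=0, reg = 0x8EF0C
clock 6: out=0, reg = 0xC7786
clock 7: out=0, reg = 0xE3BC3

0xE3BC3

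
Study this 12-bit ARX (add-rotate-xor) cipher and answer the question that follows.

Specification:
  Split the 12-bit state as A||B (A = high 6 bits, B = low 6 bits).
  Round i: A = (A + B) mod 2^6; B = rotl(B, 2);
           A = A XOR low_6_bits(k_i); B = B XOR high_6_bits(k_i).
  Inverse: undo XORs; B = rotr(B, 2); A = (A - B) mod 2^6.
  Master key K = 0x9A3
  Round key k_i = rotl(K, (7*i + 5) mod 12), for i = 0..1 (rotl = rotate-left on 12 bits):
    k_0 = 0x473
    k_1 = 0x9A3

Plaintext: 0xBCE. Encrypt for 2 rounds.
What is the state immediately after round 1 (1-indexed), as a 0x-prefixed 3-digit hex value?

s_0 = plaintext = 0xBCE
s_1 = Round(s_0, k_0) = 0x3A9
s_2 = Round(s_1, k_1) = 0x500

0x3A9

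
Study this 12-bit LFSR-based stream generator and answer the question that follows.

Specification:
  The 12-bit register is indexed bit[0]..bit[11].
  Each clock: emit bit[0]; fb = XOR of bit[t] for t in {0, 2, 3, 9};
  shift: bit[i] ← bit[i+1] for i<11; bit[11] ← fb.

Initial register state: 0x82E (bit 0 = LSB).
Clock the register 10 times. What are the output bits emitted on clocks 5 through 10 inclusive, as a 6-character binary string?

reg_0 = 0x82E
clock 1: out=0, reg = 0x417
clock 2: out=1, reg = 0x20B
clock 3: out=1, reg = 0x905
clock 4: out=1, reg = 0x482
clock 5: out=0, reg = 0x241
clock 6: out=1, reg = 0x120
clock 7: out=0, reg = 0x090
clock 8: out=0, reg = 0x048
clock 9: out=0, reg = 0x824
clock 10: out=0, reg = 0xC12

010000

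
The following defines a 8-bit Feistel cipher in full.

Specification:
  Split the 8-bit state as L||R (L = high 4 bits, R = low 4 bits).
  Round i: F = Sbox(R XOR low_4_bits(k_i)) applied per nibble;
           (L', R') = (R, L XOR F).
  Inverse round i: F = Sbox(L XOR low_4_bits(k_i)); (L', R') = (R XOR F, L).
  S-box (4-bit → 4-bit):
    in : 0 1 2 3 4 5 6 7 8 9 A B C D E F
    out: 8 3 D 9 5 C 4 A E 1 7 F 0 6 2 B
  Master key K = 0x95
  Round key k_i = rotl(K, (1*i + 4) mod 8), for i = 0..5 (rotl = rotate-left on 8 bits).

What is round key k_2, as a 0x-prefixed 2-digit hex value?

K = 0x95
k_0 = rotl(K, (1*0+4) mod 8) = rotl(K, 4) = 0x59
k_1 = rotl(K, (1*1+4) mod 8) = rotl(K, 5) = 0xB2
k_2 = rotl(K, (1*2+4) mod 8) = rotl(K, 6) = 0x65

0x65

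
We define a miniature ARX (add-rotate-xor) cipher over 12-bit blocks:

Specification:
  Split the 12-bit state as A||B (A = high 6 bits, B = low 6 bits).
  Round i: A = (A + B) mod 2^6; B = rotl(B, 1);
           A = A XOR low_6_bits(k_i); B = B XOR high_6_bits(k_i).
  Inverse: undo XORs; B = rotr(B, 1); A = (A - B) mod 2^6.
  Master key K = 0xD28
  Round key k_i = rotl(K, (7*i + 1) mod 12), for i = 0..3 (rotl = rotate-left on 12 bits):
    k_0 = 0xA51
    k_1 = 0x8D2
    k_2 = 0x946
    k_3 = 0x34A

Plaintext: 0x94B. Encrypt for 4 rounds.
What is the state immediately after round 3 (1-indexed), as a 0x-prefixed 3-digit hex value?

s_0 = plaintext = 0x94B
s_1 = Round(s_0, k_0) = 0x87F
s_2 = Round(s_1, k_1) = 0xC9C
s_3 = Round(s_2, k_2) = 0x21D
s_4 = Round(s_3, k_3) = 0xBF7

0x21D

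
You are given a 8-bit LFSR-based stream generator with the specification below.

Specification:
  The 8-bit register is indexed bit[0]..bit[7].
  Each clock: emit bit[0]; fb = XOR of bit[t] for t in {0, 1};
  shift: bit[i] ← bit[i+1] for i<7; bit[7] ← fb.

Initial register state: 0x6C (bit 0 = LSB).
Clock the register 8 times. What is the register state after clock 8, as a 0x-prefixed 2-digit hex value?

reg_0 = 0x6C
clock 1: out=0, reg = 0x36
clock 2: out=0, reg = 0x9B
clock 3: out=1, reg = 0x4D
clock 4: out=1, reg = 0xA6
clock 5: out=0, reg = 0xD3
clock 6: out=1, reg = 0x69
clock 7: out=1, reg = 0xB4
clock 8: out=0, reg = 0x5A

0x5A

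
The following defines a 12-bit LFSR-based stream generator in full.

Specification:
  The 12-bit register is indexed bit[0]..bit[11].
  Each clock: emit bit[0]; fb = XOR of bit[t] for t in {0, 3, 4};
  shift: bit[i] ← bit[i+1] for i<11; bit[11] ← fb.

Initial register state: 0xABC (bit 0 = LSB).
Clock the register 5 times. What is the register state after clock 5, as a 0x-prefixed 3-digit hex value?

0x055

reg_0 = 0xABC
clock 1: out=0, reg = 0x55E
clock 2: out=0, reg = 0x2AF
clock 3: out=1, reg = 0x157
clock 4: out=1, reg = 0x0AB
clock 5: out=1, reg = 0x055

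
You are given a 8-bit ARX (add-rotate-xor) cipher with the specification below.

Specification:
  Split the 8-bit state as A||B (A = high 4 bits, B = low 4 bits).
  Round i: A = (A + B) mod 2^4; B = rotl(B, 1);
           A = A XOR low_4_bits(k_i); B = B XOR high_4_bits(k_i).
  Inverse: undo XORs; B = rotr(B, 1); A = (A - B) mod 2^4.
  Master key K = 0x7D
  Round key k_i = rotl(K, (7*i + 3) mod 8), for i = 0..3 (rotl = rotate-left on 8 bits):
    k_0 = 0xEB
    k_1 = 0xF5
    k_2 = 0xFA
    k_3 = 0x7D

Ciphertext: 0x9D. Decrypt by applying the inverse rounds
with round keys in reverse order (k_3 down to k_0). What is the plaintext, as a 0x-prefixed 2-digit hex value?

s_0 = ciphertext = 0x9D
s_1 = InvRound(s_0, k_3) = 0xF5
s_2 = InvRound(s_1, k_2) = 0x05
s_3 = InvRound(s_2, k_1) = 0x05
s_4 = InvRound(s_3, k_0) = 0xED

0xED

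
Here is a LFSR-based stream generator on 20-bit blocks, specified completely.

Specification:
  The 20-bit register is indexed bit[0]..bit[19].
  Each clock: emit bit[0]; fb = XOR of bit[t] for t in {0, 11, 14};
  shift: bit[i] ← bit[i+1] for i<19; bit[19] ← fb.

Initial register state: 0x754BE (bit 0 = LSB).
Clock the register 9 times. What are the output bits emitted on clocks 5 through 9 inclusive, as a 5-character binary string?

reg_0 = 0x754BE
clock 1: out=0, reg = 0xBAA5F
clock 2: out=1, reg = 0x5D52F
clock 3: out=1, reg = 0x2EA97
clock 4: out=1, reg = 0x9754B
clock 5: out=1, reg = 0x4BAA5
clock 6: out=1, reg = 0x25D52
clock 7: out=0, reg = 0x12EA9
clock 8: out=1, reg = 0x09754
clock 9: out=0, reg = 0x04BAA

11010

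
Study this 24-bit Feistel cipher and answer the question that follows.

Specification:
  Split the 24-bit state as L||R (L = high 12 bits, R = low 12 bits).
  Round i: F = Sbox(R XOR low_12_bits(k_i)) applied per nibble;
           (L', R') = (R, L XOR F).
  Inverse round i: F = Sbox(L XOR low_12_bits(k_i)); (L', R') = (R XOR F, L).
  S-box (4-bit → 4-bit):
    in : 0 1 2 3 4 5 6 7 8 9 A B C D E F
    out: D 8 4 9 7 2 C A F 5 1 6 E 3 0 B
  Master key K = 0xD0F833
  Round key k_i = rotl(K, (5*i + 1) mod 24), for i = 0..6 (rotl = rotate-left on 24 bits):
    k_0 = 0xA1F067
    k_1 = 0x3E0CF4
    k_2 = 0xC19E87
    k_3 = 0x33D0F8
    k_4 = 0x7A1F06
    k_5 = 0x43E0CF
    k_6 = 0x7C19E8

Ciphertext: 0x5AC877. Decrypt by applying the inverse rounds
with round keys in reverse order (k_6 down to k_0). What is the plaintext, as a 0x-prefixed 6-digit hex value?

0x3C7931

s_0 = ciphertext = 0x5AC877
s_1 = InvRound(s_0, k_6) = 0x6005AC
s_2 = InvRound(s_1, k_5) = 0x947600
s_3 = InvRound(s_2, k_4) = 0xA78947
s_4 = InvRound(s_3, k_3) = 0x8BAA78
s_5 = InvRound(s_4, k_2) = 0x6EB8BA
s_6 = InvRound(s_5, k_1) = 0x9316EB
s_7 = InvRound(s_6, k_0) = 0x3C7931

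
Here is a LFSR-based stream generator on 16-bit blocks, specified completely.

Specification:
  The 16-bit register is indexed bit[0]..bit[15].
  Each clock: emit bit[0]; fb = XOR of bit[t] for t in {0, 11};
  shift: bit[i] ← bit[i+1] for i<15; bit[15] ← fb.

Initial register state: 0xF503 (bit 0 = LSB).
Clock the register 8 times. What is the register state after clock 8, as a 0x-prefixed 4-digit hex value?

reg_0 = 0xF503
clock 1: out=1, reg = 0xFA81
clock 2: out=1, reg = 0x7D40
clock 3: out=0, reg = 0xBEA0
clock 4: out=0, reg = 0xDF50
clock 5: out=0, reg = 0xEFA8
clock 6: out=0, reg = 0xF7D4
clock 7: out=0, reg = 0x7BEA
clock 8: out=0, reg = 0xBDF5

0xBDF5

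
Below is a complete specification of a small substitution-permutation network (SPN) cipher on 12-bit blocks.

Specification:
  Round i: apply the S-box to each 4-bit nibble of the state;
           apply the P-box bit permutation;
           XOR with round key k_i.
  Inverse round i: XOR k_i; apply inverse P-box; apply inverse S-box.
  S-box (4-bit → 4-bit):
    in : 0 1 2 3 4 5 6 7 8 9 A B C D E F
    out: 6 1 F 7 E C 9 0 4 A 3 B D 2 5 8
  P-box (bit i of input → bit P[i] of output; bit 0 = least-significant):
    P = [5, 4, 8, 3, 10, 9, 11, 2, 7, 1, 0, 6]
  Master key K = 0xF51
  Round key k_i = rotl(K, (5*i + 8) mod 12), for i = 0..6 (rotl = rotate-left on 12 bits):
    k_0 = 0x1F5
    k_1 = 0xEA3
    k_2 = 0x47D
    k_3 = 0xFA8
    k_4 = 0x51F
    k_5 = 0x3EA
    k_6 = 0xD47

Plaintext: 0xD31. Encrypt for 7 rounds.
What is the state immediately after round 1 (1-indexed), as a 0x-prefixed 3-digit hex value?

s_0 = plaintext = 0xD31
s_1 = Round(s_0, k_0) = 0xFD7
s_2 = Round(s_1, k_1) = 0xCE3
s_3 = Round(s_2, k_2) = 0x98C
s_4 = Round(s_3, k_3) = 0x6C2
s_5 = Round(s_4, k_4) = 0x8E3
s_6 = Round(s_5, k_5) = 0xEDB
s_7 = Round(s_6, k_6) = 0xFFE

0xFD7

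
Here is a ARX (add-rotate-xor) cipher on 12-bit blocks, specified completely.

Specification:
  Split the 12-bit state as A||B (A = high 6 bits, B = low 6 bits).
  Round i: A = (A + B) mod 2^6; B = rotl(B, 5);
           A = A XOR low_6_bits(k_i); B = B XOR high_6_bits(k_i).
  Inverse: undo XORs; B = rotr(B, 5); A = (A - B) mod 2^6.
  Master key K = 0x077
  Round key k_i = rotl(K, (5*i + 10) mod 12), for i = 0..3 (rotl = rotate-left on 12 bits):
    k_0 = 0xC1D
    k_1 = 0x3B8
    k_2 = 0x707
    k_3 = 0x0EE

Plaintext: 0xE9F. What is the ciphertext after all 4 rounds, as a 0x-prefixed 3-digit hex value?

0x255

s_0 = plaintext = 0xE9F
s_1 = Round(s_0, k_0) = 0x11F
s_2 = Round(s_1, k_1) = 0x6E1
s_3 = Round(s_2, k_2) = 0xEEC
s_4 = Round(s_3, k_3) = 0x255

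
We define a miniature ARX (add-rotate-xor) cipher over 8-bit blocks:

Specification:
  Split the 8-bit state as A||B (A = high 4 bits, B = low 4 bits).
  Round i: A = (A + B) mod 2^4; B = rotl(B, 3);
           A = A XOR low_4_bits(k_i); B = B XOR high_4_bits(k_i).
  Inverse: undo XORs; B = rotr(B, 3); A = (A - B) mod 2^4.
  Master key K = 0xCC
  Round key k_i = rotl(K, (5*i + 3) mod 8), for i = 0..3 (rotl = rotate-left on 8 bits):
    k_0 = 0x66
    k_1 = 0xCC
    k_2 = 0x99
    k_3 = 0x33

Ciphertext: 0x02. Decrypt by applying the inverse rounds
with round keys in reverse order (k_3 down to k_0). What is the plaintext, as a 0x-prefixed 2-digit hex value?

s_0 = ciphertext = 0x02
s_1 = InvRound(s_0, k_3) = 0x12
s_2 = InvRound(s_1, k_2) = 0x17
s_3 = InvRound(s_2, k_1) = 0x67
s_4 = InvRound(s_3, k_0) = 0xE2

0xE2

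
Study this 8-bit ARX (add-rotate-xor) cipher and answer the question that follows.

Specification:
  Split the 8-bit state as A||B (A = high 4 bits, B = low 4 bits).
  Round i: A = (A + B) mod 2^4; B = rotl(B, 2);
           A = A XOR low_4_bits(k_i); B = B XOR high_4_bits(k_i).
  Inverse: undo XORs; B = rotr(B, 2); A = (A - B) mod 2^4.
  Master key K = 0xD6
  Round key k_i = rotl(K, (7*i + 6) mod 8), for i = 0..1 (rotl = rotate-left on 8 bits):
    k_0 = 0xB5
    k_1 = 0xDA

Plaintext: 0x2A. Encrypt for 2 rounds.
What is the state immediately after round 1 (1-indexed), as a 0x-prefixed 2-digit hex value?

s_0 = plaintext = 0x2A
s_1 = Round(s_0, k_0) = 0x91
s_2 = Round(s_1, k_1) = 0x09

0x91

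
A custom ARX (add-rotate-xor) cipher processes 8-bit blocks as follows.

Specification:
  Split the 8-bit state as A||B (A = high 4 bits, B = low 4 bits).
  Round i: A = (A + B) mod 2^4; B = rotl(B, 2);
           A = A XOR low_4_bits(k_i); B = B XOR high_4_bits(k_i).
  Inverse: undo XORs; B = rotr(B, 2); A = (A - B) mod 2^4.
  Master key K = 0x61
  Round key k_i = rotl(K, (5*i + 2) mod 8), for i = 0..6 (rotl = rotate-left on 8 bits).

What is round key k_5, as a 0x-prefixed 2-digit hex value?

K = 0x61
k_0 = rotl(K, (5*0+2) mod 8) = rotl(K, 2) = 0x85
k_1 = rotl(K, (5*1+2) mod 8) = rotl(K, 7) = 0xB0
k_2 = rotl(K, (5*2+2) mod 8) = rotl(K, 4) = 0x16
k_3 = rotl(K, (5*3+2) mod 8) = rotl(K, 1) = 0xC2
k_4 = rotl(K, (5*4+2) mod 8) = rotl(K, 6) = 0x58
k_5 = rotl(K, (5*5+2) mod 8) = rotl(K, 3) = 0x0B

0x0B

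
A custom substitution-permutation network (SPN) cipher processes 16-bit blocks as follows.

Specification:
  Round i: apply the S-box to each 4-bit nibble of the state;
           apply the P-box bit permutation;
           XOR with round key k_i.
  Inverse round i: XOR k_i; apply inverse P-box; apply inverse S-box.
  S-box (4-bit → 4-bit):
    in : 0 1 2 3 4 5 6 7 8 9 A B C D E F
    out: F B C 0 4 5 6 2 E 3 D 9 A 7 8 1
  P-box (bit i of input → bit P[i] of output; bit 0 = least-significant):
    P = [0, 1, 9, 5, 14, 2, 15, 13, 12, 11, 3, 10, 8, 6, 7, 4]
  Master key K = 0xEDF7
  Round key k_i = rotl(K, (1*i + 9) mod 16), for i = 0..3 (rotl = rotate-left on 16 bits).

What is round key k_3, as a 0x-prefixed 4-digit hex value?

K = 0xEDF7
k_0 = rotl(K, (1*0+9) mod 16) = rotl(K, 9) = 0xEFDB
k_1 = rotl(K, (1*1+9) mod 16) = rotl(K, 10) = 0xDFB7
k_2 = rotl(K, (1*2+9) mod 16) = rotl(K, 11) = 0xBF6F
k_3 = rotl(K, (1*3+9) mod 16) = rotl(K, 12) = 0x7EDF

0x7EDF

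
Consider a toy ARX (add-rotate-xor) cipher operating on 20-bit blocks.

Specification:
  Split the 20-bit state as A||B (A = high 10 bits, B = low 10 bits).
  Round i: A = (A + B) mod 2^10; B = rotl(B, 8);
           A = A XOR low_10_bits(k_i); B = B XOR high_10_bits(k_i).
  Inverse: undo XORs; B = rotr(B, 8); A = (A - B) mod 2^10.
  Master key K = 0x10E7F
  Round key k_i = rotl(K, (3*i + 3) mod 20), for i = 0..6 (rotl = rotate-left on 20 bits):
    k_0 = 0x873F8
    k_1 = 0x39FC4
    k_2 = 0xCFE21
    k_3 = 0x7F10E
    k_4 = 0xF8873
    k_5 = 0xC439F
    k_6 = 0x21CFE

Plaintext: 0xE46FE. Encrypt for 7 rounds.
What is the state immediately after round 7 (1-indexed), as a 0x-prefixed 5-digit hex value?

0x9480A

s_0 = plaintext = 0xE46FE
s_1 = Round(s_0, k_0) = 0x5DCA3
s_2 = Round(s_1, k_1) = 0x77BCF
s_3 = Round(s_2, k_2) = 0xE30CC
s_4 = Round(s_3, k_3) = 0x559CF
s_5 = Round(s_4, k_4) = 0xD5891
s_6 = Round(s_5, k_5) = 0x1E234
s_7 = Round(s_6, k_6) = 0x9480A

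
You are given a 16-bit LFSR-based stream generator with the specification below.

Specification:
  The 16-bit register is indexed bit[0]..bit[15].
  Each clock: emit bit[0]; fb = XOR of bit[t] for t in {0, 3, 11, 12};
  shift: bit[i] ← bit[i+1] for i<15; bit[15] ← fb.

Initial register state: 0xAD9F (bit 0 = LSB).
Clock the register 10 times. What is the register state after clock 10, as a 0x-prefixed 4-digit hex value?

0x98EB

reg_0 = 0xAD9F
clock 1: out=1, reg = 0xD6CF
clock 2: out=1, reg = 0xEB67
clock 3: out=1, reg = 0x75B3
clock 4: out=1, reg = 0x3AD9
clock 5: out=1, reg = 0x1D6C
clock 6: out=0, reg = 0x8EB6
clock 7: out=0, reg = 0xC75B
clock 8: out=1, reg = 0x63AD
clock 9: out=1, reg = 0x31D6
clock 10: out=0, reg = 0x98EB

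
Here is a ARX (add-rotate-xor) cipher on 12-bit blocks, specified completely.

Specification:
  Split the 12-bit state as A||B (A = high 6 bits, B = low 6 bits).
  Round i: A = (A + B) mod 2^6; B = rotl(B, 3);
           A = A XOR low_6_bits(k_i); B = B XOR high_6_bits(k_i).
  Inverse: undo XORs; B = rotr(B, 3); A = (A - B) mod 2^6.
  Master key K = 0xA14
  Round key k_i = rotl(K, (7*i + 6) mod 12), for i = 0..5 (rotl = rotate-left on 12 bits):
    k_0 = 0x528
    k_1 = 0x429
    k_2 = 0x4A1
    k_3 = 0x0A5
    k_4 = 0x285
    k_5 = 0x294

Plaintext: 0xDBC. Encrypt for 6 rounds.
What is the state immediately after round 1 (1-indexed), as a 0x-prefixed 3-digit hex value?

0x6B3

s_0 = plaintext = 0xDBC
s_1 = Round(s_0, k_0) = 0x6B3
s_2 = Round(s_1, k_1) = 0x90E
s_3 = Round(s_2, k_2) = 0x4E3
s_4 = Round(s_3, k_3) = 0x4DE
s_5 = Round(s_4, k_4) = 0xD39
s_6 = Round(s_5, k_5) = 0xE45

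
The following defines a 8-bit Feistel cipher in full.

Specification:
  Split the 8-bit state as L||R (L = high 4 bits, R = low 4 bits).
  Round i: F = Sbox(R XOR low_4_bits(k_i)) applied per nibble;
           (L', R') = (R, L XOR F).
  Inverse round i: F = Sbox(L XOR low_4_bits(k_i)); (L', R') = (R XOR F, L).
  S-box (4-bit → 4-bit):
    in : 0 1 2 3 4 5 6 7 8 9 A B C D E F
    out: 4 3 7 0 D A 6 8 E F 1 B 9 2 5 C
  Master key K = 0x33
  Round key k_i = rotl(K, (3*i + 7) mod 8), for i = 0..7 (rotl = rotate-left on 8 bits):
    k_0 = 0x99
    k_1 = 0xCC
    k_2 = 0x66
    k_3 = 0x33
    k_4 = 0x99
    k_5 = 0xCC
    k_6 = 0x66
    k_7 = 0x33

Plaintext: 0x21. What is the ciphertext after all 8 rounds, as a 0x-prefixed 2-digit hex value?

0xFD

s_0 = plaintext = 0x21
s_1 = Round(s_0, k_0) = 0x1C
s_2 = Round(s_1, k_1) = 0xC5
s_3 = Round(s_2, k_2) = 0x5C
s_4 = Round(s_3, k_3) = 0xC9
s_5 = Round(s_4, k_4) = 0x98
s_6 = Round(s_5, k_5) = 0x84
s_7 = Round(s_6, k_6) = 0x4F
s_8 = Round(s_7, k_7) = 0xFD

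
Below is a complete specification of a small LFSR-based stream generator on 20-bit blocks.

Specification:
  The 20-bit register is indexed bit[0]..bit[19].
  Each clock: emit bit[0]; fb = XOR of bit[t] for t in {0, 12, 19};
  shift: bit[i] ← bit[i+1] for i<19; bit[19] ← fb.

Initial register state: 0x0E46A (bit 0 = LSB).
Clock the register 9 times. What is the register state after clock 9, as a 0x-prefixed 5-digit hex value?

reg_0 = 0x0E46A
clock 1: out=0, reg = 0x07235
clock 2: out=1, reg = 0x0391A
clock 3: out=0, reg = 0x81C8D
clock 4: out=1, reg = 0xC0E46
clock 5: out=0, reg = 0xE0723
clock 6: out=1, reg = 0x70391
clock 7: out=1, reg = 0xB81C8
clock 8: out=0, reg = 0xDC0E4
clock 9: out=0, reg = 0xEE072

0xEE072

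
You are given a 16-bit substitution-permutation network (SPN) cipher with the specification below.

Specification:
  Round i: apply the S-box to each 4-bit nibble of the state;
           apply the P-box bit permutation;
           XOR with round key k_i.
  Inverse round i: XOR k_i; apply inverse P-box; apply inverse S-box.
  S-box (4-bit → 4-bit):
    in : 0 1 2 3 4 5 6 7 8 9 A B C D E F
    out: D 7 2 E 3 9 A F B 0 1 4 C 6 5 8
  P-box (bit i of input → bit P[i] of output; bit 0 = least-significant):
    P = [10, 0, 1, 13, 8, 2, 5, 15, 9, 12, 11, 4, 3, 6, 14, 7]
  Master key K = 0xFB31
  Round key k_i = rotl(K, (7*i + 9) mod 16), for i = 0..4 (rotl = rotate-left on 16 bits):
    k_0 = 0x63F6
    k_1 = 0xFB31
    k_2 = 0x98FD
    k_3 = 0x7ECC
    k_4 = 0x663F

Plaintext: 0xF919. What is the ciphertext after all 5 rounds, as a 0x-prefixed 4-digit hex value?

0x503A

s_0 = plaintext = 0xF919
s_1 = Round(s_0, k_0) = 0x6252
s_2 = Round(s_1, k_1) = 0x6AF0
s_3 = Round(s_2, k_2) = 0x3E3F
s_4 = Round(s_3, k_3) = 0x9428
s_5 = Round(s_4, k_4) = 0x503A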